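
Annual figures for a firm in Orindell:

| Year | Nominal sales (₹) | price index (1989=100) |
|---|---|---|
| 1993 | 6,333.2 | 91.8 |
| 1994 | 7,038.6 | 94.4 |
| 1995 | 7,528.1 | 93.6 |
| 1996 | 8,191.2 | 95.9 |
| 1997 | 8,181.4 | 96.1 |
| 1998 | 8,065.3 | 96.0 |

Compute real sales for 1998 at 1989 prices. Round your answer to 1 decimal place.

₹8,401.4

Real sales 1998 = 8065.3 / 0.960 = 8401.35.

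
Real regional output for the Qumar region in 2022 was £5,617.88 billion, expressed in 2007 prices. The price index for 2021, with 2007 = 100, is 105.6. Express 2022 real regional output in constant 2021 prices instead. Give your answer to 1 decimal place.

Real regional output in 2021 prices = Real regional output in 2007 prices × (P_2021/P_2007) = 5617.88 × 1.056 = 5932.48.

£5,932.5 billion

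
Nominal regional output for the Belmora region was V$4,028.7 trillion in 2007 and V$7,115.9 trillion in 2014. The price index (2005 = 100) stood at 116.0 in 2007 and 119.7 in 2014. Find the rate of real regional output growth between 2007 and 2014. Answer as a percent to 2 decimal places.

Real regional output 2007 = 4028.7 / 1.160 = 3473.02.
Real regional output 2014 = 7115.9 / 1.197 = 5944.78.
Real growth = 5944.78 / 3473.02 − 1 = 0.7117.

71.17%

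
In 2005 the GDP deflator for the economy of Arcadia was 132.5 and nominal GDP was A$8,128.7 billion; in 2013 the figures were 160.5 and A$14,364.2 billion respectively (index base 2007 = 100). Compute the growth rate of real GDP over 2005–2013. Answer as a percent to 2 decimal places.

Deflate each year: 2005 → 8128.7/1.325 = 6134.87; 2013 → 14364.2/1.605 = 8949.66.
So real GDP changed by 8949.66/6134.87 − 1 = 0.4588, i.e. 45.88%.

45.88%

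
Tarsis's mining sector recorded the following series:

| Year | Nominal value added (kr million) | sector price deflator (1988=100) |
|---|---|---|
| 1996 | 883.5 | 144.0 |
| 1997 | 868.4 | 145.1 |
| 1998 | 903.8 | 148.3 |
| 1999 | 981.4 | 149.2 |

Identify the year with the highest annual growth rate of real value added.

1999

1997: real = 868.4/1.451 = 598.48; growth vs 1996 (613.54) = -2.45%.
1998: real = 903.8/1.483 = 609.44; growth vs 1997 (598.48) = 1.83%.
1999: real = 981.4/1.492 = 657.77; growth vs 1998 (609.44) = 7.93%.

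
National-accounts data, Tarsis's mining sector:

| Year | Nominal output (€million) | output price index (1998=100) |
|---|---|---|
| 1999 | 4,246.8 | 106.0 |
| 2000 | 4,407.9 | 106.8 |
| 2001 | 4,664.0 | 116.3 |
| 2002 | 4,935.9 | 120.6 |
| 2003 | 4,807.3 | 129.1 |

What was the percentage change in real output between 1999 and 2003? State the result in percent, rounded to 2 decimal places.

Real output 1999 = 4246.8/1.060 = 4006.42.
Real output 2003 = 4807.3/1.291 = 3723.70.
Change = 3723.70/4006.42 − 1 = -0.0706.

-7.06%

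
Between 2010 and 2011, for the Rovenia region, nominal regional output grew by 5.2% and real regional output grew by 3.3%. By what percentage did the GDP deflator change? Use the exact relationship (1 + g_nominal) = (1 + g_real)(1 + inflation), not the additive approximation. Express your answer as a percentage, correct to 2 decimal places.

1.84%

(1 + g_nom) = (1 + g_real)(1 + π), so π = 1.0520 / 1.0330 − 1 = 0.01839.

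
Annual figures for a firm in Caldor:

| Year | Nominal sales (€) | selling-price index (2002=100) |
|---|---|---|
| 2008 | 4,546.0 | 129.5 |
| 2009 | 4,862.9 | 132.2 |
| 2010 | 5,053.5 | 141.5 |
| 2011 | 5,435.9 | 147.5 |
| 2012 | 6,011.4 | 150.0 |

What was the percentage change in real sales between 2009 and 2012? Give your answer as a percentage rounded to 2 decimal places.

8.95%

Real sales 2009 = 4862.9/1.322 = 3678.44.
Real sales 2012 = 6011.4/1.500 = 4007.60.
Change = 4007.60/3678.44 − 1 = 0.0895.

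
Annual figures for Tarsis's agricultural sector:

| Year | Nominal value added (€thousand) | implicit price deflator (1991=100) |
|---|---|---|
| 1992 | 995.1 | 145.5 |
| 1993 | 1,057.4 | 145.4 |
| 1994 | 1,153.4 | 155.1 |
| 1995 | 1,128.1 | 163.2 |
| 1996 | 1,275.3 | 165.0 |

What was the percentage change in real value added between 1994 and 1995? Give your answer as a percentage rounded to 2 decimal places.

Real value added 1994 = 1153.4/1.551 = 743.65.
Real value added 1995 = 1128.1/1.632 = 691.24.
Change = 691.24/743.65 − 1 = -0.0705.

-7.05%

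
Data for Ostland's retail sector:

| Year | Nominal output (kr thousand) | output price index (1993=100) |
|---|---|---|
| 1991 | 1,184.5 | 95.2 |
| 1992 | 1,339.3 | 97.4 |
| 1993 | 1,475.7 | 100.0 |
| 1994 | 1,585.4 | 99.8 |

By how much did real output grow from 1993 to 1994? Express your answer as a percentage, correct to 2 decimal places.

7.65%

Real output 1993 = 1475.7/1.000 = 1475.70.
Real output 1994 = 1585.4/0.998 = 1588.58.
Change = 1588.58/1475.70 − 1 = 0.0765.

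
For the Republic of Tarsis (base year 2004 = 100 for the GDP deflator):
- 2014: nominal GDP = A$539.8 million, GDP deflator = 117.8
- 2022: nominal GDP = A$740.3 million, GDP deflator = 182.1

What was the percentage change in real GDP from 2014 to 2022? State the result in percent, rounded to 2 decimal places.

-11.28%

Real GDP 2014 = 539.8 / 1.178 = 458.23.
Real GDP 2022 = 740.3 / 1.821 = 406.53.
Real growth = 406.53 / 458.23 − 1 = -0.1128.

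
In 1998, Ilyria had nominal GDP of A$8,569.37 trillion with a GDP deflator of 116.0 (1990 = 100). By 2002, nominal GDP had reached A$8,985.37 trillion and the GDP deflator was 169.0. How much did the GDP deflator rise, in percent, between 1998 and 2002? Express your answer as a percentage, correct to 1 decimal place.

45.7%

Price-level change = 169.0 / 116.0 − 1 = 0.4569.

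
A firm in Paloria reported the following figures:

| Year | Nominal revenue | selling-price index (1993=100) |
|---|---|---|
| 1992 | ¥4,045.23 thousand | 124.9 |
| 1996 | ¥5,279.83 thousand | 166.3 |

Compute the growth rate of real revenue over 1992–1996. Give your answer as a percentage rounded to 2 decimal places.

-1.97%

Real revenue 1992 = 4045.23 / 1.249 = 3238.78.
Real revenue 1996 = 5279.83 / 1.663 = 3174.88.
Real growth = 3174.88 / 3238.78 − 1 = -0.0197.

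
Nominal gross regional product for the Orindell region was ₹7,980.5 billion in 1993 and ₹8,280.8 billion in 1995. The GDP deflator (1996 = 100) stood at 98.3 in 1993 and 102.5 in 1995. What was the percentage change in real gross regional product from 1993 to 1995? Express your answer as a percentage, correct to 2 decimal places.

Real gross regional product 1993 = 7980.5 / 0.983 = 8118.51.
Real gross regional product 1995 = 8280.8 / 1.025 = 8078.83.
Real growth = 8078.83 / 8118.51 − 1 = -0.0049.

-0.49%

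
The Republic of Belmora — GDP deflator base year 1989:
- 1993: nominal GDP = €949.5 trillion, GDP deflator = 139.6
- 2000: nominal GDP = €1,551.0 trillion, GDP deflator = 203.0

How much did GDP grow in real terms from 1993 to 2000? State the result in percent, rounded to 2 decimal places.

12.33%

Deflate each year: 1993 → 949.5/1.396 = 680.16; 2000 → 1551.0/2.030 = 764.04.
So real GDP changed by 764.04/680.16 − 1 = 0.1233, i.e. 12.33%.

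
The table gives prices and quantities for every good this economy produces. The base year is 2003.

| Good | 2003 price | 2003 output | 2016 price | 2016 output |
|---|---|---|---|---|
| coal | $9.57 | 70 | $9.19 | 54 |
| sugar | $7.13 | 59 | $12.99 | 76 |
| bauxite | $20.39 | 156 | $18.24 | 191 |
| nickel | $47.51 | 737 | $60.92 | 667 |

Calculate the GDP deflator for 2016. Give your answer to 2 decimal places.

Nominal GDP 2016 = 9.19·54 + 12.99·76 + 18.24·191 + 60.92·667 = 45600.98.
Real GDP 2016 (at 2003 prices) = 9.57·54 + 7.13·76 + 20.39·191 + 47.51·667 = 36642.32.
Deflator = Nominal/Real × 100 = 45600.98/36642.32 × 100 = 124.449.

124.45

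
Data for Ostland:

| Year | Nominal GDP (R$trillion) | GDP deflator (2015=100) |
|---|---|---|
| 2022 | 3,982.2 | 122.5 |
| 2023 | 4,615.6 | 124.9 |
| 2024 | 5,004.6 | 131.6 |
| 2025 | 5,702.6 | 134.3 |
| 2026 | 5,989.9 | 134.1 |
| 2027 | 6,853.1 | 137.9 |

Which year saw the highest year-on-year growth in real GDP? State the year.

2023

2023: real = 4615.6/1.249 = 3695.44; growth vs 2022 (3250.78) = 13.68%.
2024: real = 5004.6/1.316 = 3802.89; growth vs 2023 (3695.44) = 2.91%.
2025: real = 5702.6/1.343 = 4246.17; growth vs 2024 (3802.89) = 11.66%.
2026: real = 5989.9/1.341 = 4466.74; growth vs 2025 (4246.17) = 5.19%.
2027: real = 6853.1/1.379 = 4969.62; growth vs 2026 (4466.74) = 11.26%.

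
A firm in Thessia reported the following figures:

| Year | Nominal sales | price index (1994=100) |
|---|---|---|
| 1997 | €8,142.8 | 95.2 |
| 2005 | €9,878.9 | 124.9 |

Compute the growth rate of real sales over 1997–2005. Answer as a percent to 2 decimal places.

Deflate each year: 1997 → 8142.8/0.952 = 8553.36; 2005 → 9878.9/1.249 = 7909.45.
So real sales changed by 7909.45/8553.36 − 1 = -0.0753, i.e. -7.53%.

-7.53%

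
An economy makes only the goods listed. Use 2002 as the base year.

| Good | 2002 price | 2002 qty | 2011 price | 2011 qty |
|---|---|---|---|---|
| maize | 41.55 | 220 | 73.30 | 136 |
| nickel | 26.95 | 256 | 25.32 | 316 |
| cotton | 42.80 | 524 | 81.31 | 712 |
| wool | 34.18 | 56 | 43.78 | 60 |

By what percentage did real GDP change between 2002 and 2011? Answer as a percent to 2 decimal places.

15.63%

Real GDP 2002 = Nominal GDP 2002 = 41.55·220 + 26.95·256 + 42.80·524 + 34.18·56 = 40381.48.
Real GDP 2011 (at 2002 prices) = 41.55·136 + 26.95·316 + 42.80·712 + 34.18·60 = 46691.40.
Real growth = 46691.40/40381.48 − 1 = 0.1563.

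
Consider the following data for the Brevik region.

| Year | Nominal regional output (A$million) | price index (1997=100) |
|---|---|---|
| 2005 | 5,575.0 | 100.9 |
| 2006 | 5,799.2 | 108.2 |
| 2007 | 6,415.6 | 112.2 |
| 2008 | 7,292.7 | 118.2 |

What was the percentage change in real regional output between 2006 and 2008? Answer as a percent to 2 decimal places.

Real regional output 2006 = 5799.2/1.082 = 5359.70.
Real regional output 2008 = 7292.7/1.182 = 6169.80.
Change = 6169.80/5359.70 − 1 = 0.1511.

15.11%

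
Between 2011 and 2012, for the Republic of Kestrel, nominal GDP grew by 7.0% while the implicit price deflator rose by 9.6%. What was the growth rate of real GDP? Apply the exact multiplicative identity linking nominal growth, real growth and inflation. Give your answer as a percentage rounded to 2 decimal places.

-2.37%

(1 + g_nom) = (1 + g_real)(1 + π), so g_real = 1.0700 / 1.0960 − 1 = -0.02372.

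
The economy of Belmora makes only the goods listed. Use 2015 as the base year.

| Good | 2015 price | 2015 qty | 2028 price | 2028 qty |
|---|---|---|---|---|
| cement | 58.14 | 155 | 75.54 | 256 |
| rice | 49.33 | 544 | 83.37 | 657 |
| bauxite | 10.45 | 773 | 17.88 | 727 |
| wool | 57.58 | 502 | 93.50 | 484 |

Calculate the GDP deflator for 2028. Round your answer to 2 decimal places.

Nominal GDP 2028 = 75.54·256 + 83.37·657 + 17.88·727 + 93.50·484 = 132365.09.
Real GDP 2028 (at 2015 prices) = 58.14·256 + 49.33·657 + 10.45·727 + 57.58·484 = 82759.52.
Deflator = Nominal/Real × 100 = 132365.09/82759.52 × 100 = 159.939.

159.94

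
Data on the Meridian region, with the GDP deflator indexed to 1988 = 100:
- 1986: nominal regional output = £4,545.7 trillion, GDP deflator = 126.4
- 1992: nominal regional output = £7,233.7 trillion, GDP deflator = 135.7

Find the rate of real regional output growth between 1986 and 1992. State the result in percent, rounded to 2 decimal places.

48.23%

Real regional output 1986 = 4545.7 / 1.264 = 3596.28.
Real regional output 1992 = 7233.7 / 1.357 = 5330.66.
Real growth = 5330.66 / 3596.28 − 1 = 0.4823.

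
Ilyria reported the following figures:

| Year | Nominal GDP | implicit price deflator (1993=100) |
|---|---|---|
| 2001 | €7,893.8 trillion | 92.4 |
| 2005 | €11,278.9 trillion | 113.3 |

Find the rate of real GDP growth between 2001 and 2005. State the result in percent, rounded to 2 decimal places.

Deflate each year: 2001 → 7893.8/0.924 = 8543.07; 2005 → 11278.9/1.133 = 9954.90.
So real GDP changed by 9954.90/8543.07 − 1 = 0.1653, i.e. 16.53%.

16.53%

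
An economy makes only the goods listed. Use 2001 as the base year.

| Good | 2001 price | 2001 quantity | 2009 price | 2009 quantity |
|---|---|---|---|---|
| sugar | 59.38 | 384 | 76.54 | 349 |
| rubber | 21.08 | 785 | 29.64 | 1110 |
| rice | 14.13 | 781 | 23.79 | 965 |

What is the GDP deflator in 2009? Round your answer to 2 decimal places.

Nominal GDP 2009 = 76.54·349 + 29.64·1110 + 23.79·965 = 82570.21.
Real GDP 2009 (at 2001 prices) = 59.38·349 + 21.08·1110 + 14.13·965 = 57757.87.
Deflator = Nominal/Real × 100 = 82570.21/57757.87 × 100 = 142.959.

142.96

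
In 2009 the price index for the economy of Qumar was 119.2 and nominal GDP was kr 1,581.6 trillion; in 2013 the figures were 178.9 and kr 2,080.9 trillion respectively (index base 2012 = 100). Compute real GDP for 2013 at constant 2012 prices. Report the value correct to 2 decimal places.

kr 1,163.16 trillion

Real GDP = Nominal / (price index/100) = 2080.9 / 1.789 = 1163.16.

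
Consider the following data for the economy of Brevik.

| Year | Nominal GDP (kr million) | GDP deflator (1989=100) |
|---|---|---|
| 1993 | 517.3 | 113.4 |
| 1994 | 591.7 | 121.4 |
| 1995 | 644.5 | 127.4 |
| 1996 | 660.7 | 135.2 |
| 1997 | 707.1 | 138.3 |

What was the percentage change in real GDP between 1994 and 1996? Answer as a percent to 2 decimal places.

0.26%

Real GDP 1994 = 591.7/1.214 = 487.40.
Real GDP 1996 = 660.7/1.352 = 488.68.
Change = 488.68/487.40 − 1 = 0.0026.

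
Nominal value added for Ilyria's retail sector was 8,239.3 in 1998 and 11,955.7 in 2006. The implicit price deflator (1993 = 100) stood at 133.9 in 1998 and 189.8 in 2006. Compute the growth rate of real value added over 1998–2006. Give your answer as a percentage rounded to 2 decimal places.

2.37%

Deflate each year: 1998 → 8239.3/1.339 = 6153.32; 2006 → 11955.7/1.898 = 6299.10.
So real value added changed by 6299.10/6153.32 − 1 = 0.0237, i.e. 2.37%.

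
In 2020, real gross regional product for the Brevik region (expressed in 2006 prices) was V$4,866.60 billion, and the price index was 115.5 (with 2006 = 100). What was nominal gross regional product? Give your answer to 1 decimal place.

Nominal gross regional product = Real × (price index/100) = 4866.60 × 1.155 = 5620.92.

V$5,620.9 billion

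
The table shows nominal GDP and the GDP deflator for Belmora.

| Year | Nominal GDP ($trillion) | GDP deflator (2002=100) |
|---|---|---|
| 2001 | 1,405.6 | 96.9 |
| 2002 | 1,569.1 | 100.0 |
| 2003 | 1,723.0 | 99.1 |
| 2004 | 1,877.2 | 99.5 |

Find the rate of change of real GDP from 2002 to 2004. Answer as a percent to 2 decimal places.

Real GDP 2002 = 1569.1/1.000 = 1569.10.
Real GDP 2004 = 1877.2/0.995 = 1886.63.
Change = 1886.63/1569.10 − 1 = 0.2024.

20.24%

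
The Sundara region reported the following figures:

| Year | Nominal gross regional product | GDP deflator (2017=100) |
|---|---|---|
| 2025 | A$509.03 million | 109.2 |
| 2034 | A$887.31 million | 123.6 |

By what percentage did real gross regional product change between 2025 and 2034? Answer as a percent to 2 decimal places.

54.01%

Real gross regional product 2025 = 509.03 / 1.092 = 466.14.
Real gross regional product 2034 = 887.31 / 1.236 = 717.89.
Real growth = 717.89 / 466.14 − 1 = 0.5401.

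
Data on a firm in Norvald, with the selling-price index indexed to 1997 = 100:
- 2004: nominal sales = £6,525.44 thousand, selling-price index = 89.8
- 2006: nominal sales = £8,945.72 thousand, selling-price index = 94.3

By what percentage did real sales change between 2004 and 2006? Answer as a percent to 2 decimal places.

Real sales 2004 = 6525.44 / 0.898 = 7266.64.
Real sales 2006 = 8945.72 / 0.943 = 9486.45.
Real growth = 9486.45 / 7266.64 − 1 = 0.3055.

30.55%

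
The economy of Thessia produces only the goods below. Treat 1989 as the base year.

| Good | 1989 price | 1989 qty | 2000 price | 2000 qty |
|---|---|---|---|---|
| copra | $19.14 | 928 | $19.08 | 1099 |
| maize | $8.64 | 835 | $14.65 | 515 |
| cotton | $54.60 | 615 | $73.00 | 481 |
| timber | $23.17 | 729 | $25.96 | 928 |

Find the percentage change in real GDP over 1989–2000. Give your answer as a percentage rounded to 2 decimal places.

-2.91%

Real GDP 1989 = Nominal GDP 1989 = 19.14·928 + 8.64·835 + 54.60·615 + 23.17·729 = 75446.25.
Real GDP 2000 (at 1989 prices) = 19.14·1099 + 8.64·515 + 54.60·481 + 23.17·928 = 73248.82.
Real growth = 73248.82/75446.25 − 1 = -0.0291.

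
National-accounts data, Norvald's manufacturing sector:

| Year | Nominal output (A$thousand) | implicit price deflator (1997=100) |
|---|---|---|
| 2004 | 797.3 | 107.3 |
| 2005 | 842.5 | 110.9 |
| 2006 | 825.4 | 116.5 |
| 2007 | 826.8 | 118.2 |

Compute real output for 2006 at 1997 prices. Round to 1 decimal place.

A$708.5 thousand

Real output 2006 = 825.4 / 1.165 = 708.50.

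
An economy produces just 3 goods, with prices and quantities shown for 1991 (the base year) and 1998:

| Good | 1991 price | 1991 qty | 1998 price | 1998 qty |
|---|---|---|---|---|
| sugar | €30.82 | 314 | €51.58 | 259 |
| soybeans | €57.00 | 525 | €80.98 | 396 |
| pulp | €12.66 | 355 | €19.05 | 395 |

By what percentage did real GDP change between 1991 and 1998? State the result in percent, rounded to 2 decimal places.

Real GDP 1991 = Nominal GDP 1991 = 30.82·314 + 57.00·525 + 12.66·355 = 44096.78.
Real GDP 1998 (at 1991 prices) = 30.82·259 + 57.00·396 + 12.66·395 = 35555.08.
Real growth = 35555.08/44096.78 − 1 = -0.1937.

-19.37%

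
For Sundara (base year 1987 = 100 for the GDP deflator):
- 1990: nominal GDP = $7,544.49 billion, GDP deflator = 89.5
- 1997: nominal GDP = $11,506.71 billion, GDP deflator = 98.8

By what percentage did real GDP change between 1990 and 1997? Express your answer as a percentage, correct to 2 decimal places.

38.16%

Real GDP 1990 = 7544.49 / 0.895 = 8429.60.
Real GDP 1997 = 11506.71 / 0.988 = 11646.47.
Real growth = 11646.47 / 8429.60 − 1 = 0.3816.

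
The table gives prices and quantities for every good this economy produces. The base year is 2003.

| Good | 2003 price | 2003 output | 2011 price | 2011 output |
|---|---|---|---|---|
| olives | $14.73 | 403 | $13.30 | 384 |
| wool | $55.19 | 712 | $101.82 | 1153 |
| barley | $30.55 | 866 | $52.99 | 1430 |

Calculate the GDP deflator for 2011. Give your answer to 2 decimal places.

175.51

Nominal GDP 2011 = 13.30·384 + 101.82·1153 + 52.99·1430 = 198281.36.
Real GDP 2011 (at 2003 prices) = 14.73·384 + 55.19·1153 + 30.55·1430 = 112976.89.
Deflator = Nominal/Real × 100 = 198281.36/112976.89 × 100 = 175.506.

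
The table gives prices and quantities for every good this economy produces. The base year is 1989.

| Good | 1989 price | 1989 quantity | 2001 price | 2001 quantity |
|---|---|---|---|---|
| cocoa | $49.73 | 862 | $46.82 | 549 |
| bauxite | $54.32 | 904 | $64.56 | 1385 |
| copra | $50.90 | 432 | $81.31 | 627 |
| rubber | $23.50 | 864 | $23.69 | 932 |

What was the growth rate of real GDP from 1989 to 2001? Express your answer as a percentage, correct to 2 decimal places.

Real GDP 1989 = Nominal GDP 1989 = 49.73·862 + 54.32·904 + 50.90·432 + 23.50·864 = 134265.34.
Real GDP 2001 (at 1989 prices) = 49.73·549 + 54.32·1385 + 50.90·627 + 23.50·932 = 156351.27.
Real growth = 156351.27/134265.34 − 1 = 0.1645.

16.45%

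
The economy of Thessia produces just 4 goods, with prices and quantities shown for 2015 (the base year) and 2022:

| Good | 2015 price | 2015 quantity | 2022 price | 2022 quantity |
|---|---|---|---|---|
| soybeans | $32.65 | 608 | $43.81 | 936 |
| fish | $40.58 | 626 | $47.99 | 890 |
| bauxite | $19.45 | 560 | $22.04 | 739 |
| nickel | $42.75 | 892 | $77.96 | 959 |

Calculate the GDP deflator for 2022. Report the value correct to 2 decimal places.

143.20

Nominal GDP 2022 = 43.81·936 + 47.99·890 + 22.04·739 + 77.96·959 = 174768.46.
Real GDP 2022 (at 2015 prices) = 32.65·936 + 40.58·890 + 19.45·739 + 42.75·959 = 122047.40.
Deflator = Nominal/Real × 100 = 174768.46/122047.40 × 100 = 143.197.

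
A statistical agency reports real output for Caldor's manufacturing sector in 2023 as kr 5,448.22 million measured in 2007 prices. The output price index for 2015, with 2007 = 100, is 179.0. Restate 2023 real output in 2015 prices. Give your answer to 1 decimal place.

kr 9,752.3 million

Real output in 2015 prices = Real output in 2007 prices × (P_2015/P_2007) = 5448.22 × 1.790 = 9752.31.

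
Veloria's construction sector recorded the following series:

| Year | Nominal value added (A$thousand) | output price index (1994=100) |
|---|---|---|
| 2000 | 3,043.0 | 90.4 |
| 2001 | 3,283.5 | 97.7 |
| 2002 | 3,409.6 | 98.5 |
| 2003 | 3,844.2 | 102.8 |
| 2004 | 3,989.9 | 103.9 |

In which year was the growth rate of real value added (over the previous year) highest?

2001: real = 3283.5/0.977 = 3360.80; growth vs 2000 (3366.15) = -0.16%.
2002: real = 3409.6/0.985 = 3461.52; growth vs 2001 (3360.80) = 3.00%.
2003: real = 3844.2/1.028 = 3739.49; growth vs 2002 (3461.52) = 8.03%.
2004: real = 3989.9/1.039 = 3840.13; growth vs 2003 (3739.49) = 2.69%.

2003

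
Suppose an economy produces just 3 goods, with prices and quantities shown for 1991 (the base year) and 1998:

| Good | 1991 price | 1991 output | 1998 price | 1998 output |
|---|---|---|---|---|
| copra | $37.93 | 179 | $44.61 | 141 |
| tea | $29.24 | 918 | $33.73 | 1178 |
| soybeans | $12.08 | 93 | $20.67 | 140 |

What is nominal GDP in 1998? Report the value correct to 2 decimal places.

Nominal GDP 1998 = Σ (p_1998 × q_1998) = 44.61·141 + 33.73·1178 + 20.67·140 = 48917.75.

$48917.75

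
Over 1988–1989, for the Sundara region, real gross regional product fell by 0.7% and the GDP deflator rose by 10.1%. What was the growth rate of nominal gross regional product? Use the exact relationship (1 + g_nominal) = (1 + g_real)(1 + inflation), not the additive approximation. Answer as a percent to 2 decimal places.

(1 + g_nom) = (1 + g_real)(1 + π) = 0.9930 × 1.1010 = 1.09329.

9.33%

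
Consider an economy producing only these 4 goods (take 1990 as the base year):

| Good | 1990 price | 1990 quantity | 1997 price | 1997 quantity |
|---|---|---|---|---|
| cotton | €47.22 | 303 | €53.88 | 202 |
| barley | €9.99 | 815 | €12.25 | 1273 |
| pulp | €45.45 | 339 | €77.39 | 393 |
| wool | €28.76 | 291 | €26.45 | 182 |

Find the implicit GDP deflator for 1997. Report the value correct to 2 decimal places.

136.06

Nominal GDP 1997 = 53.88·202 + 12.25·1273 + 77.39·393 + 26.45·182 = 61706.18.
Real GDP 1997 (at 1990 prices) = 47.22·202 + 9.99·1273 + 45.45·393 + 28.76·182 = 45351.88.
Deflator = Nominal/Real × 100 = 61706.18/45351.88 × 100 = 136.061.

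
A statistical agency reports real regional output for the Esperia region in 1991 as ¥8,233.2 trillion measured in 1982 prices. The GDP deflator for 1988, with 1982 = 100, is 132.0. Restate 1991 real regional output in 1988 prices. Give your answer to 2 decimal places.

¥10,867.82 trillion

Real regional output in 1988 prices = Real regional output in 1982 prices × (P_1988/P_1982) = 8233.2 × 1.320 = 10867.82.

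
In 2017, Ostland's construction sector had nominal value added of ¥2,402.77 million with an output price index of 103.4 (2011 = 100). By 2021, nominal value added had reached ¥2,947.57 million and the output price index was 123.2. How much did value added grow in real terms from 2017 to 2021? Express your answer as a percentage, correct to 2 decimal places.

2.96%

Deflate each year: 2017 → 2402.77/1.034 = 2323.76; 2021 → 2947.57/1.232 = 2392.51.
So real value added changed by 2392.51/2323.76 − 1 = 0.0296, i.e. 2.96%.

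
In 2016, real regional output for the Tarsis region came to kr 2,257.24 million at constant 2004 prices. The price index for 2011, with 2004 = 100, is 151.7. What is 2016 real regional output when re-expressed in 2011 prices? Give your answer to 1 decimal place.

kr 3,424.2 million

Real regional output in 2011 prices = Real regional output in 2004 prices × (P_2011/P_2004) = 2257.24 × 1.517 = 3424.23.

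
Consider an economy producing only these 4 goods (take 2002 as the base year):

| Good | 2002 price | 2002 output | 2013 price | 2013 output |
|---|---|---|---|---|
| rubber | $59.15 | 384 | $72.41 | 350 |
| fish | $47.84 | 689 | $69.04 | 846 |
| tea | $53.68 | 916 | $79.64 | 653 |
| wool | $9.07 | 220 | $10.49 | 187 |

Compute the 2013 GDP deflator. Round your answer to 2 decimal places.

140.64

Nominal GDP 2013 = 72.41·350 + 69.04·846 + 79.64·653 + 10.49·187 = 137717.89.
Real GDP 2013 (at 2002 prices) = 59.15·350 + 47.84·846 + 53.68·653 + 9.07·187 = 97924.27.
Deflator = Nominal/Real × 100 = 137717.89/97924.27 × 100 = 140.637.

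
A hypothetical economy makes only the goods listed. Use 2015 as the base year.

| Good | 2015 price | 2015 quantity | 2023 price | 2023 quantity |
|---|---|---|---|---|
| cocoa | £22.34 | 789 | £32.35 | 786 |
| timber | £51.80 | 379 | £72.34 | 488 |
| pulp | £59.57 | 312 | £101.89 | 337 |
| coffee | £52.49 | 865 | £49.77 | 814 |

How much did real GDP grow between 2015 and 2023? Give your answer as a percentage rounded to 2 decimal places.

Real GDP 2015 = Nominal GDP 2015 = 22.34·789 + 51.80·379 + 59.57·312 + 52.49·865 = 101248.15.
Real GDP 2023 (at 2015 prices) = 22.34·786 + 51.80·488 + 59.57·337 + 52.49·814 = 105639.59.
Real growth = 105639.59/101248.15 − 1 = 0.0434.

4.34%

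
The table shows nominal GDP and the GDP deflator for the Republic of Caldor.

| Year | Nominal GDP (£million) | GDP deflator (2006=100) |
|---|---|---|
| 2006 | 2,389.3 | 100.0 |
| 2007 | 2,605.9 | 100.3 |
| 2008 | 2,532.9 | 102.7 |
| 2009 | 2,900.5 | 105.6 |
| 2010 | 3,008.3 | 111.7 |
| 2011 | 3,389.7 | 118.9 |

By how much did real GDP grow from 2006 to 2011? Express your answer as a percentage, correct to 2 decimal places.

Real GDP 2006 = 2389.3/1.000 = 2389.30.
Real GDP 2011 = 3389.7/1.189 = 2850.88.
Change = 2850.88/2389.30 − 1 = 0.1932.

19.32%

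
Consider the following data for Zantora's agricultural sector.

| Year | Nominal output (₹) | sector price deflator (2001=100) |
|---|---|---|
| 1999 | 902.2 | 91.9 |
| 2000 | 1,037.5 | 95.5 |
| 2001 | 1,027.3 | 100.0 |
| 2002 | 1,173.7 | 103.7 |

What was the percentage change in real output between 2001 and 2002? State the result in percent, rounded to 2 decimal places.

Real output 2001 = 1027.3/1.000 = 1027.30.
Real output 2002 = 1173.7/1.037 = 1131.82.
Change = 1131.82/1027.30 − 1 = 0.1017.

10.17%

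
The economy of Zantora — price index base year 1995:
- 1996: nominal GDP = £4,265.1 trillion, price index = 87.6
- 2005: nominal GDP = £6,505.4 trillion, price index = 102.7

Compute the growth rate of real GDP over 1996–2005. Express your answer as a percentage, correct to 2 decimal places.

30.10%

Deflate each year: 1996 → 4265.1/0.876 = 4868.84; 2005 → 6505.4/1.027 = 6334.37.
So real GDP changed by 6334.37/4868.84 − 1 = 0.3010, i.e. 30.10%.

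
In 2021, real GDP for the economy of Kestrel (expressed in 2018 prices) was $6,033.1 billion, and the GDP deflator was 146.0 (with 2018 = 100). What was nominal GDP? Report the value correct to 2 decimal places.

Nominal GDP = Real × (GDP deflator/100) = 6033.1 × 1.460 = 8808.33.

$8,808.33 billion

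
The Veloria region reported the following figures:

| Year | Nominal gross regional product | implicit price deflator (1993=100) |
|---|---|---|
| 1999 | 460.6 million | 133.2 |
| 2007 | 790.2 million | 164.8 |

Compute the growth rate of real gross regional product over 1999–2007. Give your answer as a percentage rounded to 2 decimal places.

Deflate each year: 1999 → 460.6/1.332 = 345.80; 2007 → 790.2/1.648 = 479.49.
So real gross regional product changed by 479.49/345.80 − 1 = 0.3866, i.e. 38.66%.

38.66%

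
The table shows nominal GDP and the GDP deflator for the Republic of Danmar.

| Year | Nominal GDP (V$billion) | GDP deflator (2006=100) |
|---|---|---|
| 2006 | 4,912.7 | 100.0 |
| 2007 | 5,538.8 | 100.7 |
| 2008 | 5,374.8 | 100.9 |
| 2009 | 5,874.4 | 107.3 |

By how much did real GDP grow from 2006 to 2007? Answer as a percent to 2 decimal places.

11.96%

Real GDP 2006 = 4912.7/1.000 = 4912.70.
Real GDP 2007 = 5538.8/1.007 = 5500.30.
Change = 5500.30/4912.70 − 1 = 0.1196.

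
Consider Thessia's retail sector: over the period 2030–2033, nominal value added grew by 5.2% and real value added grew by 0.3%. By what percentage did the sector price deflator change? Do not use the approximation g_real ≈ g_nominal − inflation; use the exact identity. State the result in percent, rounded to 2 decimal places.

(1 + g_nom) = (1 + g_real)(1 + π), so π = 1.0520 / 1.0030 − 1 = 0.04885.

4.89%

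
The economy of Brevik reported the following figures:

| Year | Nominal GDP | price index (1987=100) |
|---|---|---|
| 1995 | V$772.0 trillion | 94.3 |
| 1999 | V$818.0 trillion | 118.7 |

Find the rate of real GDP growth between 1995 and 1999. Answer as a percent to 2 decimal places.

Real GDP 1995 = 772.0 / 0.943 = 818.66.
Real GDP 1999 = 818.0 / 1.187 = 689.13.
Real growth = 689.13 / 818.66 − 1 = -0.1582.

-15.82%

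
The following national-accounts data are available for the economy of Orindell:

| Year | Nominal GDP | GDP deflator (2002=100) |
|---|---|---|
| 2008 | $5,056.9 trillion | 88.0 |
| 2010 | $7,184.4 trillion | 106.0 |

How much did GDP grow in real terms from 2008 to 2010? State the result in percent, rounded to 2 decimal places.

Real GDP 2008 = 5056.9 / 0.880 = 5746.48.
Real GDP 2010 = 7184.4 / 1.060 = 6777.74.
Real growth = 6777.74 / 5746.48 − 1 = 0.1795.

17.95%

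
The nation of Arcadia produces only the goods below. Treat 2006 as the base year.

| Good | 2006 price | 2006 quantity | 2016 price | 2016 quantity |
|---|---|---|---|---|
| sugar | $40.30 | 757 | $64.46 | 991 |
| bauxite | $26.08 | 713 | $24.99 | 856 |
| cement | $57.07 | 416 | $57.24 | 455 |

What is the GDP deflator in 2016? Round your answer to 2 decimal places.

126.17

Nominal GDP 2016 = 64.46·991 + 24.99·856 + 57.24·455 = 111315.50.
Real GDP 2016 (at 2006 prices) = 40.30·991 + 26.08·856 + 57.07·455 = 88228.63.
Deflator = Nominal/Real × 100 = 111315.50/88228.63 × 100 = 126.167.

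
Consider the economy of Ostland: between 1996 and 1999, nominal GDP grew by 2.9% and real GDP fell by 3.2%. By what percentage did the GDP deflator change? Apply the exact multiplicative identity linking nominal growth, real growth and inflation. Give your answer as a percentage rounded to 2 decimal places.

(1 + g_nom) = (1 + g_real)(1 + π), so π = 1.0290 / 0.9680 − 1 = 0.06302.

6.30%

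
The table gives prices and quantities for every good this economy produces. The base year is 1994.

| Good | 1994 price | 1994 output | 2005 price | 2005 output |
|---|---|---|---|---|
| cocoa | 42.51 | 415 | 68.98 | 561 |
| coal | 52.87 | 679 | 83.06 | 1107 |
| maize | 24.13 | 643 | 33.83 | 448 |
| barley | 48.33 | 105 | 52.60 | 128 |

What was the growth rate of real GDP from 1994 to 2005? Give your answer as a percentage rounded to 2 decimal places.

Real GDP 1994 = Nominal GDP 1994 = 42.51·415 + 52.87·679 + 24.13·643 + 48.33·105 = 74130.62.
Real GDP 2005 (at 1994 prices) = 42.51·561 + 52.87·1107 + 24.13·448 + 48.33·128 = 99371.68.
Real growth = 99371.68/74130.62 − 1 = 0.3405.

34.05%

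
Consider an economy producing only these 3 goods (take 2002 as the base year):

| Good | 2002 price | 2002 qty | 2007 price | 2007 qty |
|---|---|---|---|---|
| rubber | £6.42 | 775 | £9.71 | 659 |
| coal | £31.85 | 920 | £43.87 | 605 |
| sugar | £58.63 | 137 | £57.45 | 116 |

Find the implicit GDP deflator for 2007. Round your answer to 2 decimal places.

130.70

Nominal GDP 2007 = 9.71·659 + 43.87·605 + 57.45·116 = 39604.44.
Real GDP 2007 (at 2002 prices) = 6.42·659 + 31.85·605 + 58.63·116 = 30301.11.
Deflator = Nominal/Real × 100 = 39604.44/30301.11 × 100 = 130.703.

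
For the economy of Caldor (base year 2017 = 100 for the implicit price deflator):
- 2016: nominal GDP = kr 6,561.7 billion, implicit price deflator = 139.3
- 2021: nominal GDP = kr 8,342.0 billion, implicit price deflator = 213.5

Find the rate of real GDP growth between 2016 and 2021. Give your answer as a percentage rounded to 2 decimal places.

-17.05%

Deflate each year: 2016 → 6561.7/1.393 = 4710.48; 2021 → 8342.0/2.135 = 3907.26.
So real GDP changed by 3907.26/4710.48 − 1 = -0.1705, i.e. -17.05%.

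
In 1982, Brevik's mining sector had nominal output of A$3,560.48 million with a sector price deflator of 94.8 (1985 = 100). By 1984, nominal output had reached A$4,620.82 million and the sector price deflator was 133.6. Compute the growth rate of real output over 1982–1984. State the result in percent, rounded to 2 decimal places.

Real output 1982 = 3560.48 / 0.948 = 3755.78.
Real output 1984 = 4620.82 / 1.336 = 3458.70.
Real growth = 3458.70 / 3755.78 − 1 = -0.0791.

-7.91%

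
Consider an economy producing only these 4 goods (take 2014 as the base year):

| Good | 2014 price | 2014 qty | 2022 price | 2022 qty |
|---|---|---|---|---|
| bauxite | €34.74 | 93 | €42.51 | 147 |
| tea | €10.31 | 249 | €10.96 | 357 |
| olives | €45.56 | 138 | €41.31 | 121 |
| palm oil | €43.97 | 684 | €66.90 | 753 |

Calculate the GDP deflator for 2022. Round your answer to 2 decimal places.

138.23

Nominal GDP 2022 = 42.51·147 + 10.96·357 + 41.31·121 + 66.90·753 = 65535.90.
Real GDP 2022 (at 2014 prices) = 34.74·147 + 10.31·357 + 45.56·121 + 43.97·753 = 47409.62.
Deflator = Nominal/Real × 100 = 65535.90/47409.62 × 100 = 138.233.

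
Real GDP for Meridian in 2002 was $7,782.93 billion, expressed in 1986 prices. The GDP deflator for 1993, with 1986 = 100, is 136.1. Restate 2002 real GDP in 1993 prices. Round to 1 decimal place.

$10,592.6 billion

Real GDP in 1993 prices = Real GDP in 1986 prices × (P_1993/P_1986) = 7782.93 × 1.361 = 10592.57.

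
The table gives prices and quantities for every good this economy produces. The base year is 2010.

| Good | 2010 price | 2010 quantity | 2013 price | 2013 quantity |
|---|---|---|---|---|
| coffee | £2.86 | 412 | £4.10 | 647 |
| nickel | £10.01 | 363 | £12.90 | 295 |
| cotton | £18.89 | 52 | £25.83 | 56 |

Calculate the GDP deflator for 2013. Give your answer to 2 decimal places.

134.86

Nominal GDP 2013 = 4.10·647 + 12.90·295 + 25.83·56 = 7904.68.
Real GDP 2013 (at 2010 prices) = 2.86·647 + 10.01·295 + 18.89·56 = 5861.21.
Deflator = Nominal/Real × 100 = 7904.68/5861.21 × 100 = 134.864.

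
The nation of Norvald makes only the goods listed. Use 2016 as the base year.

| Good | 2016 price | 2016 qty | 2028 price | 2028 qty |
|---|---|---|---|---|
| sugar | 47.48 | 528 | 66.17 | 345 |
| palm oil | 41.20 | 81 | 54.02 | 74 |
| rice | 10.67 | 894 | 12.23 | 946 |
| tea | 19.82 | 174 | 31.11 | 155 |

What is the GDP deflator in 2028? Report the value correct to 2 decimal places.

Nominal GDP 2028 = 66.17·345 + 54.02·74 + 12.23·946 + 31.11·155 = 43217.76.
Real GDP 2028 (at 2016 prices) = 47.48·345 + 41.20·74 + 10.67·946 + 19.82·155 = 32595.32.
Deflator = Nominal/Real × 100 = 43217.76/32595.32 × 100 = 132.589.

132.59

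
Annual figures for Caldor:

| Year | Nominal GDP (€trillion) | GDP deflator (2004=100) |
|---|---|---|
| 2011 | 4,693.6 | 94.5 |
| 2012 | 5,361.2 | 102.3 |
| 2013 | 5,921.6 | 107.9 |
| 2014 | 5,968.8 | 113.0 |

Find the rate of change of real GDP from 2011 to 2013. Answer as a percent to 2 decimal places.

Real GDP 2011 = 4693.6/0.945 = 4966.77.
Real GDP 2013 = 5921.6/1.079 = 5488.04.
Change = 5488.04/4966.77 − 1 = 0.1050.

10.50%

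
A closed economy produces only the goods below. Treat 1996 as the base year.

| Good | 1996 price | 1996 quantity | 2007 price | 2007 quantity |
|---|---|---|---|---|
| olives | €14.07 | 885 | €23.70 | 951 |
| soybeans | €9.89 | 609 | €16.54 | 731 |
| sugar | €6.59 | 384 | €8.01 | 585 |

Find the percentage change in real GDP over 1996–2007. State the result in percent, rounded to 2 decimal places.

16.47%

Real GDP 1996 = Nominal GDP 1996 = 14.07·885 + 9.89·609 + 6.59·384 = 21005.52.
Real GDP 2007 (at 1996 prices) = 14.07·951 + 9.89·731 + 6.59·585 = 24465.31.
Real growth = 24465.31/21005.52 − 1 = 0.1647.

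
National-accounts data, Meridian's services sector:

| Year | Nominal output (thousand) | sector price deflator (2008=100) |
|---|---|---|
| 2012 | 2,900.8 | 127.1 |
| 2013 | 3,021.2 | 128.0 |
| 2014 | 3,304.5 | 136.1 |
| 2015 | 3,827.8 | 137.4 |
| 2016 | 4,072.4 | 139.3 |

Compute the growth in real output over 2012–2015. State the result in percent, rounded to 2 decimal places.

Real output 2012 = 2900.8/1.271 = 2282.30.
Real output 2015 = 3827.8/1.374 = 2785.88.
Change = 2785.88/2282.30 − 1 = 0.2206.

22.06%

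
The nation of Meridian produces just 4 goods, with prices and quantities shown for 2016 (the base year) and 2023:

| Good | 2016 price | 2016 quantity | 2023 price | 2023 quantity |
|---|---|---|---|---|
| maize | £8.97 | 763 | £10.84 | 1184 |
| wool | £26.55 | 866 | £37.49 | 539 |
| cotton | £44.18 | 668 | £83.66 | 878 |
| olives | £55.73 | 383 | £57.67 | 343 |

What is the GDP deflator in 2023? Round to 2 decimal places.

Nominal GDP 2023 = 10.84·1184 + 37.49·539 + 83.66·878 + 57.67·343 = 126275.96.
Real GDP 2023 (at 2016 prices) = 8.97·1184 + 26.55·539 + 44.18·878 + 55.73·343 = 82836.36.
Deflator = Nominal/Real × 100 = 126275.96/82836.36 × 100 = 152.440.

152.44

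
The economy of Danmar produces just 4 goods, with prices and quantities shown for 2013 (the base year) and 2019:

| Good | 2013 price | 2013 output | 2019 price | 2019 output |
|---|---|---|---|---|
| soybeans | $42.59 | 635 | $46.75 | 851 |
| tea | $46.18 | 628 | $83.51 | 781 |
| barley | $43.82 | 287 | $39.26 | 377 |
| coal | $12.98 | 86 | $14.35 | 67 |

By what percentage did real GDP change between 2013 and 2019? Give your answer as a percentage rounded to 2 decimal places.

28.62%

Real GDP 2013 = Nominal GDP 2013 = 42.59·635 + 46.18·628 + 43.82·287 + 12.98·86 = 69738.31.
Real GDP 2019 (at 2013 prices) = 42.59·851 + 46.18·781 + 43.82·377 + 12.98·67 = 89700.47.
Real growth = 89700.47/69738.31 − 1 = 0.2862.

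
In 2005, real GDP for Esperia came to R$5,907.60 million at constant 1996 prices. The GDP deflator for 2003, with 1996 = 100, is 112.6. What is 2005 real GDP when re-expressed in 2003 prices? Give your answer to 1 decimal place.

Real GDP in 2003 prices = Real GDP in 1996 prices × (P_2003/P_1996) = 5907.60 × 1.126 = 6651.96.

R$6,652.0 million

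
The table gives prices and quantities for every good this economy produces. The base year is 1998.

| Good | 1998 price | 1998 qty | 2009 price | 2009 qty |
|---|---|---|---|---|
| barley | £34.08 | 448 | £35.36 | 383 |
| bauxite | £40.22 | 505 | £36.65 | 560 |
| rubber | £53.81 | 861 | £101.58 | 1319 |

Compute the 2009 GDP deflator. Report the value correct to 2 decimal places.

157.72

Nominal GDP 2009 = 35.36·383 + 36.65·560 + 101.58·1319 = 168050.90.
Real GDP 2009 (at 1998 prices) = 34.08·383 + 40.22·560 + 53.81·1319 = 106551.23.
Deflator = Nominal/Real × 100 = 168050.90/106551.23 × 100 = 157.718.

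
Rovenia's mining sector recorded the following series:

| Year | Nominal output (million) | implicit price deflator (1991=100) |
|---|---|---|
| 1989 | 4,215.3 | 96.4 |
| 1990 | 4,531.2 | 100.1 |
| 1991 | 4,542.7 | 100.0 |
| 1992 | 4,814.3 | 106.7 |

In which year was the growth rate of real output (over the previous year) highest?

1990: real = 4531.2/1.001 = 4526.67; growth vs 1989 (4372.72) = 3.52%.
1991: real = 4542.7/1.000 = 4542.70; growth vs 1990 (4526.67) = 0.35%.
1992: real = 4814.3/1.067 = 4512.00; growth vs 1991 (4542.70) = -0.68%.

1990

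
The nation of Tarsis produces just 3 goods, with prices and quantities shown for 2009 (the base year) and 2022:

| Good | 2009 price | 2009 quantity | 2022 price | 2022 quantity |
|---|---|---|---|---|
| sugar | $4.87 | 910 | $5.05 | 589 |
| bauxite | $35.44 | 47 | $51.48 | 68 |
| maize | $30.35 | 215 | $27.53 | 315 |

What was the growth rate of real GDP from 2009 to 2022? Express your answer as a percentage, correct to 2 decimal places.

17.56%

Real GDP 2009 = Nominal GDP 2009 = 4.87·910 + 35.44·47 + 30.35·215 = 12622.63.
Real GDP 2022 (at 2009 prices) = 4.87·589 + 35.44·68 + 30.35·315 = 14838.60.
Real growth = 14838.60/12622.63 − 1 = 0.1756.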